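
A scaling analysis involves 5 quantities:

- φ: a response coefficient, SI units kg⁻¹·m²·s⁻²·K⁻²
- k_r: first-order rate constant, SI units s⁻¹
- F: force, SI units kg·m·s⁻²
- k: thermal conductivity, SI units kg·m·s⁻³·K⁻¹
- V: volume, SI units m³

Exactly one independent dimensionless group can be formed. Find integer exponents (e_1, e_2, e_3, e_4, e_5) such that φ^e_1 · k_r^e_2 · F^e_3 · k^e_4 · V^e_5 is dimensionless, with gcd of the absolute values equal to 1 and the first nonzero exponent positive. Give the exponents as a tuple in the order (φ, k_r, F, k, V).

(1, -2, 3, -2, -1)

M: e_1·(-1) + e_2·(0) + e_3·(1) + e_4·(1) + e_5·(0) = 0
L: e_1·(2) + e_2·(0) + e_3·(1) + e_4·(1) + e_5·(3) = 0
T: e_1·(-2) + e_2·(-1) + e_3·(-2) + e_4·(-3) + e_5·(0) = 0
Θ: e_1·(-2) + e_2·(0) + e_3·(0) + e_4·(-1) + e_5·(0) = 0
Solving this homogeneous linear system for the smallest-integer solution (first nonzero entry positive) gives (1, -2, 3, -2, -1).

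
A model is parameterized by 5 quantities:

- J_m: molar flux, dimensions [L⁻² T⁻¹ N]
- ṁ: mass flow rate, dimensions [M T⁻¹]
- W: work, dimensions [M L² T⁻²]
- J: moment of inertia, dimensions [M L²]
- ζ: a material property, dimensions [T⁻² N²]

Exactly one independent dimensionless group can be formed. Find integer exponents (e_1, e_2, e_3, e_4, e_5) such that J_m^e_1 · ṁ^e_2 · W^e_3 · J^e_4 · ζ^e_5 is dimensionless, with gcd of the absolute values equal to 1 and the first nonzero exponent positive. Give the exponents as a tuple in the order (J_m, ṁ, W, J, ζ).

M: e_1·(0) + e_2·(1) + e_3·(1) + e_4·(1) + e_5·(0) = 0
L: e_1·(-2) + e_2·(0) + e_3·(2) + e_4·(2) + e_5·(0) = 0
T: e_1·(-1) + e_2·(-1) + e_3·(-2) + e_4·(0) + e_5·(-2) = 0
N: e_1·(1) + e_2·(0) + e_3·(0) + e_4·(0) + e_5·(2) = 0
Solving this homogeneous linear system for the smallest-integer solution (first nonzero entry positive) gives (2, -2, 1, 1, -1).

(2, -2, 1, 1, -1)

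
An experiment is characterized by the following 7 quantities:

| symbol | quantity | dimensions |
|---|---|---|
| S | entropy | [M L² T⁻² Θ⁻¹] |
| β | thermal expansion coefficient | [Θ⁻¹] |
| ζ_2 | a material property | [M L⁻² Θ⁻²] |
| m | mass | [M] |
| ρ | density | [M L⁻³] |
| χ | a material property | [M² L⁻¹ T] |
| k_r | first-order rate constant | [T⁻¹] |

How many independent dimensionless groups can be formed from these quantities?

3

There are 7 variables and 4 base dimensions (M, L, T, Θ).
The dimension matrix has rank 4.
Independent dimensionless groups: 7 − 4 = 3.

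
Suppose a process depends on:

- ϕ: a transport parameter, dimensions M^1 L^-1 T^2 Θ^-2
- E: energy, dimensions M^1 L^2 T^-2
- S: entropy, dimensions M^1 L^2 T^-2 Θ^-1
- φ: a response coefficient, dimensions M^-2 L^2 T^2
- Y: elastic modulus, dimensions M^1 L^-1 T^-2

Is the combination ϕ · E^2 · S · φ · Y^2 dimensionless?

Sum the exponent of each base dimension across the product:
  M: [ϕ]_M + 2·[E]_M + [S]_M + [φ]_M + 2·[Y]_M = (1) + 2·(1) + (1) + (-2) + 2·(1) = 4
  L: [ϕ]_L + 2·[E]_L + [S]_L + [φ]_L + 2·[Y]_L = (-1) + 2·(2) + (2) + (2) + 2·(-1) = 5
  T: [ϕ]_T + 2·[E]_T + [S]_T + [φ]_T + 2·[Y]_T = (2) + 2·(-2) + (-2) + (2) + 2·(-2) = -6
  Θ: [ϕ]_Θ + 2·[E]_Θ + [S]_Θ + [φ]_Θ + 2·[Y]_Θ = (-2) + 2·(0) + (-1) + (0) + 2·(0) = -3
Net dimensions [M⁴ L⁵ T⁻⁶ Θ⁻³] ≠ [1] — not dimensionless.

no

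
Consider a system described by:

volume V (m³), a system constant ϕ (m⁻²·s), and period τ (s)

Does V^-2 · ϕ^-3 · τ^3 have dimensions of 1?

yes

Sum the exponent of each base dimension across the product:
  M: −2·[V]_M − 3·[ϕ]_M + 3·[τ]_M = −2·(0) − 3·(0) + 3·(0) = 0
  L: −2·[V]_L − 3·[ϕ]_L + 3·[τ]_L = −2·(3) − 3·(-2) + 3·(0) = 0
  T: −2·[V]_T − 3·[ϕ]_T + 3·[τ]_T = −2·(0) − 3·(1) + 3·(1) = 0
All base exponents vanish — dimensionless.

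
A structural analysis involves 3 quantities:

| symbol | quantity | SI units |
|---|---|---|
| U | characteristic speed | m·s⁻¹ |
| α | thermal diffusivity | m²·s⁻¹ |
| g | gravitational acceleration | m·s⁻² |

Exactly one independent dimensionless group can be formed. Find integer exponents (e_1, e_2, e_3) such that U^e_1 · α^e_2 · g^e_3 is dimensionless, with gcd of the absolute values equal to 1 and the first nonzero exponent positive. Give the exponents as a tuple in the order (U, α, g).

L: e_1·(1) + e_2·(2) + e_3·(1) = 0
T: e_1·(-1) + e_2·(-1) + e_3·(-2) = 0
Solving this homogeneous linear system for the smallest-integer solution (first nonzero entry positive) gives (3, -1, -1).

(3, -1, -1)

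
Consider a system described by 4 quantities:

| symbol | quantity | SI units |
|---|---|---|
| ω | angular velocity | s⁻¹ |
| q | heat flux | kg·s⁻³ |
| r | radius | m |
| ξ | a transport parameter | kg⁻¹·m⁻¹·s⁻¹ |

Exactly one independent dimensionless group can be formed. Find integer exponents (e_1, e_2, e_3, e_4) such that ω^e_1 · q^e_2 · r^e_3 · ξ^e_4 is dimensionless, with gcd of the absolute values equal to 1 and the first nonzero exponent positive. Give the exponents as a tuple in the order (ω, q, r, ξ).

M: e_1·(0) + e_2·(1) + e_3·(0) + e_4·(-1) = 0
L: e_1·(0) + e_2·(0) + e_3·(1) + e_4·(-1) = 0
T: e_1·(-1) + e_2·(-3) + e_3·(0) + e_4·(-1) = 0
Solving this homogeneous linear system for the smallest-integer solution (first nonzero entry positive) gives (4, -1, -1, -1).

(4, -1, -1, -1)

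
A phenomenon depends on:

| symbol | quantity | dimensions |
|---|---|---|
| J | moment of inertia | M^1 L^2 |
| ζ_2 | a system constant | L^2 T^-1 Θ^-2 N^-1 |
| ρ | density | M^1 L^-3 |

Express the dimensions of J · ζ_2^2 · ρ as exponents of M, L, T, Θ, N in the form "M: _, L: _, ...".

Collect each base-dimension exponent across the product:
  M: (1) + 2·(0) + (1) = 2
  L: (2) + 2·(2) + (-3) = 3
  T: (0) + 2·(-1) + (0) = -2
  Θ: (0) + 2·(-2) + (0) = -4
  N: (0) + 2·(-1) + (0) = -2
So the dimensions are [M² L³ T⁻² Θ⁻⁴ N⁻²].

M: 2, L: 3, T: -2, Θ: -4, N: -2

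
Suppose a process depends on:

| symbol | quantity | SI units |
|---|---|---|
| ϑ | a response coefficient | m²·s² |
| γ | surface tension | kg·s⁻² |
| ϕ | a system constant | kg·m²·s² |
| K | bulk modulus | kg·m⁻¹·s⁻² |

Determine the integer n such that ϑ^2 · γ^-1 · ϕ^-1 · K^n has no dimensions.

Balance the M exponent: (1)·n from K, plus 2·(0) − (1) − (1) = -2 from the rest, must sum to zero.
n − 2 = 0, so n = 2.

2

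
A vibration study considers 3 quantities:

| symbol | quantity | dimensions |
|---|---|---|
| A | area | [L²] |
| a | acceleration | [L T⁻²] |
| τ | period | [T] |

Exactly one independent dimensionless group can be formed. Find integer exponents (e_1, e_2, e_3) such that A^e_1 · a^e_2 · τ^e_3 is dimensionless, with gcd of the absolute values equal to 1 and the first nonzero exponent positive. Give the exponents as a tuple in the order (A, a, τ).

(1, -2, -4)

L: e_1·(2) + e_2·(1) + e_3·(0) = 0
T: e_1·(0) + e_2·(-2) + e_3·(1) = 0
Solving this homogeneous linear system for the smallest-integer solution (first nonzero entry positive) gives (1, -2, -4).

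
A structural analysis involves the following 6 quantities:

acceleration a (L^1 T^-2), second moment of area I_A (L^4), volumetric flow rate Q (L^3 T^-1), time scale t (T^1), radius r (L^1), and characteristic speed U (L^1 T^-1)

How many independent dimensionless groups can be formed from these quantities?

4

There are 6 variables and 2 base dimensions (L, T).
The dimension matrix has rank 2.
Independent dimensionless groups: 6 − 2 = 4.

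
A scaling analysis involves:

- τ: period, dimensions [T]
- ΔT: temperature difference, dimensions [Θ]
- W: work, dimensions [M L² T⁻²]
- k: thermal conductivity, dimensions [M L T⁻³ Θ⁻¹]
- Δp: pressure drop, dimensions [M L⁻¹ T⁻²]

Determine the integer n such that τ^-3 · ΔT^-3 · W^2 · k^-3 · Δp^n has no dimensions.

Balance the M exponent: (1)·n from Δp, plus −3·(0) − 3·(0) + 2·(1) − 3·(1) = -1 from the rest, must sum to zero.
n − 1 = 0, so n = 1.

1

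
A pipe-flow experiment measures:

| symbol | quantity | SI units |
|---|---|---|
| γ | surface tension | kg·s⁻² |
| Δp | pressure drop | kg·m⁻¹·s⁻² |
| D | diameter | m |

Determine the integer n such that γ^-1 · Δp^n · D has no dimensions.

Balance the M exponent: (1)·n from Δp, plus −(1) + (0) = -1 from the rest, must sum to zero.
n − 1 = 0, so n = 1.

1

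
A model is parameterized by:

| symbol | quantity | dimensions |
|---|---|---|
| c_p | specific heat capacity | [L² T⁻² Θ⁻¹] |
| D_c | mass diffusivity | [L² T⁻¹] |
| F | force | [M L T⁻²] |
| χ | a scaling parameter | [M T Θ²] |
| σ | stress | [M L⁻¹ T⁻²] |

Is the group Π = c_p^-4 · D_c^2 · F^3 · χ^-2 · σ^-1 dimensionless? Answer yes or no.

yes

Sum the exponent of each base dimension across the product:
  M: −4·[c_p]_M + 2·[D_c]_M + 3·[F]_M − 2·[χ]_M − [σ]_M = −4·(0) + 2·(0) + 3·(1) − 2·(1) − (1) = 0
  L: −4·[c_p]_L + 2·[D_c]_L + 3·[F]_L − 2·[χ]_L − [σ]_L = −4·(2) + 2·(2) + 3·(1) − 2·(0) − (-1) = 0
  T: −4·[c_p]_T + 2·[D_c]_T + 3·[F]_T − 2·[χ]_T − [σ]_T = −4·(-2) + 2·(-1) + 3·(-2) − 2·(1) − (-2) = 0
  Θ: −4·[c_p]_Θ + 2·[D_c]_Θ + 3·[F]_Θ − 2·[χ]_Θ − [σ]_Θ = −4·(-1) + 2·(0) + 3·(0) − 2·(2) − (0) = 0
All base exponents vanish — dimensionless.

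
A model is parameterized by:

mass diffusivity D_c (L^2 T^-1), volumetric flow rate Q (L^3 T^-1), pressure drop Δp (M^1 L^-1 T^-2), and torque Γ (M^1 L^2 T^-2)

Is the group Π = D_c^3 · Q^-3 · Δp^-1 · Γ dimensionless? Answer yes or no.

yes

Sum the exponent of each base dimension across the product:
  M: 3·[D_c]_M − 3·[Q]_M − [Δp]_M + [Γ]_M = 3·(0) − 3·(0) − (1) + (1) = 0
  L: 3·[D_c]_L − 3·[Q]_L − [Δp]_L + [Γ]_L = 3·(2) − 3·(3) − (-1) + (2) = 0
  T: 3·[D_c]_T − 3·[Q]_T − [Δp]_T + [Γ]_T = 3·(-1) − 3·(-1) − (-2) + (-2) = 0
  N: 3·[D_c]_N − 3·[Q]_N − [Δp]_N + [Γ]_N = 3·(0) − 3·(0) − (0) + (0) = 0
All base exponents vanish — dimensionless.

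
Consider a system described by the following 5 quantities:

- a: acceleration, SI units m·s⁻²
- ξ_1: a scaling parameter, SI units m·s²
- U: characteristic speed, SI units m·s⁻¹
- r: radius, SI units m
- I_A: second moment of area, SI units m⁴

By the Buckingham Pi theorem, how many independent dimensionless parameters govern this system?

3

There are 5 variables and 2 base dimensions (L, T).
The dimension matrix has rank 2.
Independent dimensionless groups: 5 − 2 = 3.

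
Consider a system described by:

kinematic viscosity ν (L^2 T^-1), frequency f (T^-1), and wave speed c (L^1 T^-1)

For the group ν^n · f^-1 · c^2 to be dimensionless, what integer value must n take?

-1

Balance the L exponent: (2)·n from ν, plus −(0) + 2·(1) = 2 from the rest, must sum to zero.
2n + 2 = 0, so n = -1.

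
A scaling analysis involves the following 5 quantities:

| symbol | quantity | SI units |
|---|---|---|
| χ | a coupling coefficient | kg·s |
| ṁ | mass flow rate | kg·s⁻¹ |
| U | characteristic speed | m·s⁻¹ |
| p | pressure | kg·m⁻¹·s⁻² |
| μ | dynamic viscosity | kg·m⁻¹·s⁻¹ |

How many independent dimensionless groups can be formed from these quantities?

2

There are 5 variables and 3 base dimensions (M, L, T).
The dimension matrix has rank 3.
Independent dimensionless groups: 5 − 3 = 2.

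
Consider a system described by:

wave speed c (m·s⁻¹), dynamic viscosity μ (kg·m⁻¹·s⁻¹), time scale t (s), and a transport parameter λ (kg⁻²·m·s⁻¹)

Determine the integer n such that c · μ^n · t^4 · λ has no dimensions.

Balance the M exponent: (1)·n from μ, plus (0) + 4·(0) + (-2) = -2 from the rest, must sum to zero.
n − 2 = 0, so n = 2.

2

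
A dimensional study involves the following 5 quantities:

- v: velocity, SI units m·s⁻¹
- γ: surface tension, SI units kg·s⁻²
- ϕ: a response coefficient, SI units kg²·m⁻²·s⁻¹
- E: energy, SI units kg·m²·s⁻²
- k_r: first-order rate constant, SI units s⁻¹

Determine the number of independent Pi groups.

There are 5 variables and 3 base dimensions (M, L, T).
The dimension matrix has rank 3.
Independent dimensionless groups: 5 − 3 = 2.

2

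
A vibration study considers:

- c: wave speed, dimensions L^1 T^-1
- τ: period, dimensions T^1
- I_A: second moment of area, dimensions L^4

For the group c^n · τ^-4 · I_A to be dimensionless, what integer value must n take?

-4

Balance the L exponent: (1)·n from c, plus −4·(0) + (4) = 4 from the rest, must sum to zero.
n + 4 = 0, so n = -4.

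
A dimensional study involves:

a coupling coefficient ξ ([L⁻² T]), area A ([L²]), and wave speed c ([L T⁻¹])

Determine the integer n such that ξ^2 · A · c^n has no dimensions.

Balance the L exponent: (1)·n from c, plus 2·(-2) + (2) = -2 from the rest, must sum to zero.
n − 2 = 0, so n = 2.

2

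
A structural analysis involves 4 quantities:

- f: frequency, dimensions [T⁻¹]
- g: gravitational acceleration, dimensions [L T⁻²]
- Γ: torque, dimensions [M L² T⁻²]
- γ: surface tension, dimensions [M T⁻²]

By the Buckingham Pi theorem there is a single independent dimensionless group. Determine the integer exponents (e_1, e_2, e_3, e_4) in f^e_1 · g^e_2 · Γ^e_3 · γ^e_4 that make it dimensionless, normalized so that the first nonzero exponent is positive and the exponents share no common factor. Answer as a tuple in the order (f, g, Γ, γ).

(4, -2, 1, -1)

M: e_1·(0) + e_2·(0) + e_3·(1) + e_4·(1) = 0
L: e_1·(0) + e_2·(1) + e_3·(2) + e_4·(0) = 0
T: e_1·(-1) + e_2·(-2) + e_3·(-2) + e_4·(-2) = 0
Solving this homogeneous linear system for the smallest-integer solution (first nonzero entry positive) gives (4, -2, 1, -1).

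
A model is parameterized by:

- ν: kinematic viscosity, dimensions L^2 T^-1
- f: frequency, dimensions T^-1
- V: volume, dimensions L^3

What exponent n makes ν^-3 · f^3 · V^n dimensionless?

Balance the L exponent: (3)·n from V, plus −3·(2) + 3·(0) = -6 from the rest, must sum to zero.
3n − 6 = 0, so n = 2.

2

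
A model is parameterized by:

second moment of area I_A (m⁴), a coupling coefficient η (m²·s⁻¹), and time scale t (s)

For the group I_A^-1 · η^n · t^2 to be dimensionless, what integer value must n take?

Balance the L exponent: (2)·n from η, plus −(4) + 2·(0) = -4 from the rest, must sum to zero.
2n − 4 = 0, so n = 2.

2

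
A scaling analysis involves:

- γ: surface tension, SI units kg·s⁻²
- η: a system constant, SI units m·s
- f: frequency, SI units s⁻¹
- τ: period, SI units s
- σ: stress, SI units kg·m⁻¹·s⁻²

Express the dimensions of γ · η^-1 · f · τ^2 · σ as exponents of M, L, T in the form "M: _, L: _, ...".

Collect each base-dimension exponent across the product:
  M: (1) − (0) + (0) + 2·(0) + (1) = 2
  L: (0) − (1) + (0) + 2·(0) + (-1) = -2
  T: (-2) − (1) + (-1) + 2·(1) + (-2) = -4
So the dimensions are [M² L⁻² T⁻⁴].

M: 2, L: -2, T: -4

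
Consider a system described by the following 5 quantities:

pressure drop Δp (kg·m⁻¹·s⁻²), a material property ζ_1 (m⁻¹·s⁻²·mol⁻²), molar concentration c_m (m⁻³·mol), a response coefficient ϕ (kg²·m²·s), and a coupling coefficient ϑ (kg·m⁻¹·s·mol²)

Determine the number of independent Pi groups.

1

There are 5 variables and 4 base dimensions (M, L, T, N).
The dimension matrix has rank 4.
Independent dimensionless groups: 5 − 4 = 1.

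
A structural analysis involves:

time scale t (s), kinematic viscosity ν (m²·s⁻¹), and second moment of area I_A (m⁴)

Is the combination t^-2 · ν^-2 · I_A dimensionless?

yes

Sum the exponent of each base dimension across the product:
  M: −2·[t]_M − 2·[ν]_M + [I_A]_M = −2·(0) − 2·(0) + (0) = 0
  L: −2·[t]_L − 2·[ν]_L + [I_A]_L = −2·(0) − 2·(2) + (4) = 0
  T: −2·[t]_T − 2·[ν]_T + [I_A]_T = −2·(1) − 2·(-1) + (0) = 0
All base exponents vanish — dimensionless.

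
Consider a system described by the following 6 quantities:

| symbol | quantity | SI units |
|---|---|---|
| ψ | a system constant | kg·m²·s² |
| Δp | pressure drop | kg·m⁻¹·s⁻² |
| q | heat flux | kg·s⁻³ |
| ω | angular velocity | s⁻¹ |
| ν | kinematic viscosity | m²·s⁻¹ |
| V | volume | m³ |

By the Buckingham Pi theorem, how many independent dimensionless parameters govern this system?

There are 6 variables and 3 base dimensions (M, L, T).
The dimension matrix has rank 3.
Independent dimensionless groups: 6 − 3 = 3.

3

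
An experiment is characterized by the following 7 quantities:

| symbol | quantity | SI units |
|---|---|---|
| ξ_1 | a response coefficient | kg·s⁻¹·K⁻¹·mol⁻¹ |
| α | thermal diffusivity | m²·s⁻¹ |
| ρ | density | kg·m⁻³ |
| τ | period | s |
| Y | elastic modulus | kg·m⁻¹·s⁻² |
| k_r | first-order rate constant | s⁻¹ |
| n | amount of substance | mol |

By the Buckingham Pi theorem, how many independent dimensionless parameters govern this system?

There are 7 variables and 5 base dimensions (M, L, T, Θ, N).
The dimension matrix has rank 5.
Independent dimensionless groups: 7 − 5 = 2.

2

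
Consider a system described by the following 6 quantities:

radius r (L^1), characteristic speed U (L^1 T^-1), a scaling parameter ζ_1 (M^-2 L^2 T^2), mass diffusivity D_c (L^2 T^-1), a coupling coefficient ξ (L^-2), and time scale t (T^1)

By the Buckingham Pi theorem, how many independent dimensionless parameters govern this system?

3

There are 6 variables and 3 base dimensions (M, L, T).
The dimension matrix has rank 3.
Independent dimensionless groups: 6 − 3 = 3.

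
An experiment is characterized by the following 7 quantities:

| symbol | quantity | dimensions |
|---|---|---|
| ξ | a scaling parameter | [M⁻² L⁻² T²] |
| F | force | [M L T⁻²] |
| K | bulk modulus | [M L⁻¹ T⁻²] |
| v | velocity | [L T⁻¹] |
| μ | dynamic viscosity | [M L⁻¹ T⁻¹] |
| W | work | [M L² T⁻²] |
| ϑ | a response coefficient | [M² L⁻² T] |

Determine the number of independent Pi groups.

There are 7 variables and 3 base dimensions (M, L, T).
The dimension matrix has rank 3.
Independent dimensionless groups: 7 − 3 = 4.

4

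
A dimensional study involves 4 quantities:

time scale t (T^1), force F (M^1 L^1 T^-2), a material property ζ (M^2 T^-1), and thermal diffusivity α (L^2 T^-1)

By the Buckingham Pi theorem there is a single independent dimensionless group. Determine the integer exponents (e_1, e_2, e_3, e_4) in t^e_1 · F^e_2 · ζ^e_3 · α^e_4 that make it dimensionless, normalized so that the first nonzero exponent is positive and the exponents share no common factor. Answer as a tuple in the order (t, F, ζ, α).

(2, 2, -1, -1)

M: e_1·(0) + e_2·(1) + e_3·(2) + e_4·(0) = 0
L: e_1·(0) + e_2·(1) + e_3·(0) + e_4·(2) = 0
T: e_1·(1) + e_2·(-2) + e_3·(-1) + e_4·(-1) = 0
Solving this homogeneous linear system for the smallest-integer solution (first nonzero entry positive) gives (2, 2, -1, -1).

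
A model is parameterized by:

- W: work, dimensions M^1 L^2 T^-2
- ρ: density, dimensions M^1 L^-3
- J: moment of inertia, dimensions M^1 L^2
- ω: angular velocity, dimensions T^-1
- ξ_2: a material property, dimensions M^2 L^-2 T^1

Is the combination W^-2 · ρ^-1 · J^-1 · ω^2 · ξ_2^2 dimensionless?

Sum the exponent of each base dimension across the product:
  M: −2·[W]_M − [ρ]_M − [J]_M + 2·[ω]_M + 2·[ξ_2]_M = −2·(1) − (1) − (1) + 2·(0) + 2·(2) = 0
  L: −2·[W]_L − [ρ]_L − [J]_L + 2·[ω]_L + 2·[ξ_2]_L = −2·(2) − (-3) − (2) + 2·(0) + 2·(-2) = -7
  T: −2·[W]_T − [ρ]_T − [J]_T + 2·[ω]_T + 2·[ξ_2]_T = −2·(-2) − (0) − (0) + 2·(-1) + 2·(1) = 4
Net dimensions [L⁻⁷ T⁴] ≠ [1] — not dimensionless.

no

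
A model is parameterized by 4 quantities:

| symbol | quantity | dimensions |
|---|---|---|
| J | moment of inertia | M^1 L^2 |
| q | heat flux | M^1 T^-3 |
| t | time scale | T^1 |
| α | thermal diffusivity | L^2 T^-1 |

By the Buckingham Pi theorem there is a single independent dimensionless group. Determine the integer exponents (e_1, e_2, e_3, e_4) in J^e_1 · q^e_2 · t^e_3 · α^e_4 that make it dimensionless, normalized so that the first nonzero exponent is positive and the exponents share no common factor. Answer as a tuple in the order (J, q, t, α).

M: e_1·(1) + e_2·(1) + e_3·(0) + e_4·(0) = 0
L: e_1·(2) + e_2·(0) + e_3·(0) + e_4·(2) = 0
T: e_1·(0) + e_2·(-3) + e_3·(1) + e_4·(-1) = 0
Solving this homogeneous linear system for the smallest-integer solution (first nonzero entry positive) gives (1, -1, -4, -1).

(1, -1, -4, -1)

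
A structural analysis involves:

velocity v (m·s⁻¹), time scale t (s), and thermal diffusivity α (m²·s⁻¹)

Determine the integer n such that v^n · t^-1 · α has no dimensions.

Balance the L exponent: (1)·n from v, plus −(0) + (2) = 2 from the rest, must sum to zero.
n + 2 = 0, so n = -2.

-2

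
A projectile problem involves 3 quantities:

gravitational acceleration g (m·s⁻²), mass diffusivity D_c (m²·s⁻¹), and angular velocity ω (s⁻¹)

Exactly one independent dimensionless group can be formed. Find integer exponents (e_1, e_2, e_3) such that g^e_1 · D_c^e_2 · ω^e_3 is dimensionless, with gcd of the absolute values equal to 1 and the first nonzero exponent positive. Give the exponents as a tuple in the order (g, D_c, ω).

(2, -1, -3)

L: e_1·(1) + e_2·(2) + e_3·(0) = 0
T: e_1·(-2) + e_2·(-1) + e_3·(-1) = 0
Solving this homogeneous linear system for the smallest-integer solution (first nonzero entry positive) gives (2, -1, -3).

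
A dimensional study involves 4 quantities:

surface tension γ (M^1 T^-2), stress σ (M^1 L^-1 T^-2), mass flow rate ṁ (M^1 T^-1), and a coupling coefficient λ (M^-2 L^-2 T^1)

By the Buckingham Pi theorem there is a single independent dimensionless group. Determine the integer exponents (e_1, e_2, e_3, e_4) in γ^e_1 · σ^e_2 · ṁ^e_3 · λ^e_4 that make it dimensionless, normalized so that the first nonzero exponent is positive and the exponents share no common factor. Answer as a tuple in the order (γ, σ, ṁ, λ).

(1, -2, 3, 1)

M: e_1·(1) + e_2·(1) + e_3·(1) + e_4·(-2) = 0
L: e_1·(0) + e_2·(-1) + e_3·(0) + e_4·(-2) = 0
T: e_1·(-2) + e_2·(-2) + e_3·(-1) + e_4·(1) = 0
Solving this homogeneous linear system for the smallest-integer solution (first nonzero entry positive) gives (1, -2, 3, 1).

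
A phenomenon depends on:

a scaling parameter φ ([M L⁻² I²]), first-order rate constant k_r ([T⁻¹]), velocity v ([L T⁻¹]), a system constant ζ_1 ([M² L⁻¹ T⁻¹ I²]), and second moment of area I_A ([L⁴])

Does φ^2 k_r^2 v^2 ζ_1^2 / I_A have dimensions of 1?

Sum the exponent of each base dimension across the product:
  M: 2·[φ]_M + 2·[k_r]_M + 2·[v]_M + 2·[ζ_1]_M − [I_A]_M = 2·(1) + 2·(0) + 2·(0) + 2·(2) − (0) = 6
  L: 2·[φ]_L + 2·[k_r]_L + 2·[v]_L + 2·[ζ_1]_L − [I_A]_L = 2·(-2) + 2·(0) + 2·(1) + 2·(-1) − (4) = -8
  T: 2·[φ]_T + 2·[k_r]_T + 2·[v]_T + 2·[ζ_1]_T − [I_A]_T = 2·(0) + 2·(-1) + 2·(-1) + 2·(-1) − (0) = -6
  I: 2·[φ]_I + 2·[k_r]_I + 2·[v]_I + 2·[ζ_1]_I − [I_A]_I = 2·(2) + 2·(0) + 2·(0) + 2·(2) − (0) = 8
Net dimensions [M⁶ L⁻⁸ T⁻⁶ I⁸] ≠ [1] — not dimensionless.

no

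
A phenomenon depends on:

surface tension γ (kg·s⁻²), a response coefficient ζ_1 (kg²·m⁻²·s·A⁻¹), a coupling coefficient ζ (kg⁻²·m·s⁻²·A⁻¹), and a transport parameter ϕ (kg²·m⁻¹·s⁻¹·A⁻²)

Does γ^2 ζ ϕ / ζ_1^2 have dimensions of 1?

Sum the exponent of each base dimension across the product:
  M: 2·[γ]_M − 2·[ζ_1]_M + [ζ]_M + [ϕ]_M = 2·(1) − 2·(2) + (-2) + (2) = -2
  L: 2·[γ]_L − 2·[ζ_1]_L + [ζ]_L + [ϕ]_L = 2·(0) − 2·(-2) + (1) + (-1) = 4
  T: 2·[γ]_T − 2·[ζ_1]_T + [ζ]_T + [ϕ]_T = 2·(-2) − 2·(1) + (-2) + (-1) = -9
  I: 2·[γ]_I − 2·[ζ_1]_I + [ζ]_I + [ϕ]_I = 2·(0) − 2·(-1) + (-1) + (-2) = -1
Net dimensions [M⁻² L⁴ T⁻⁹ I⁻¹] ≠ [1] — not dimensionless.

no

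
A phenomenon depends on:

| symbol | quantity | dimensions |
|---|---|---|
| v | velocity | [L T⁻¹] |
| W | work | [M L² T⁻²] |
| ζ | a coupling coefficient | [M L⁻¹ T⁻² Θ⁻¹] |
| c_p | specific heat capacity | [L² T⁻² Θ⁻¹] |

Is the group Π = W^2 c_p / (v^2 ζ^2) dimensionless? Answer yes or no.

Sum the exponent of each base dimension across the product:
  M: −2·[v]_M + 2·[W]_M − 2·[ζ]_M + [c_p]_M = −2·(0) + 2·(1) − 2·(1) + (0) = 0
  L: −2·[v]_L + 2·[W]_L − 2·[ζ]_L + [c_p]_L = −2·(1) + 2·(2) − 2·(-1) + (2) = 6
  T: −2·[v]_T + 2·[W]_T − 2·[ζ]_T + [c_p]_T = −2·(-1) + 2·(-2) − 2·(-2) + (-2) = 0
  Θ: −2·[v]_Θ + 2·[W]_Θ − 2·[ζ]_Θ + [c_p]_Θ = −2·(0) + 2·(0) − 2·(-1) + (-1) = 1
Net dimensions [L⁶ Θ] ≠ [1] — not dimensionless.

no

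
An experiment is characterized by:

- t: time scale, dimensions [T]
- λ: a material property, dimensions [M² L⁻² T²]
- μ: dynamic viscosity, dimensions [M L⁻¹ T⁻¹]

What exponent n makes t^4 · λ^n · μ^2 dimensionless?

Balance the M exponent: (2)·n from λ, plus 4·(0) + 2·(1) = 2 from the rest, must sum to zero.
2n + 2 = 0, so n = -1.

-1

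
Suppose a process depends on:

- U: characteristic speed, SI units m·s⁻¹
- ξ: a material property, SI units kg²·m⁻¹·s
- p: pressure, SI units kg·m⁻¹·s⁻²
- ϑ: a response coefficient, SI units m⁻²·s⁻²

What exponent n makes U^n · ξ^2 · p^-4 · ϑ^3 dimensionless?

4

Balance the L exponent: (1)·n from U, plus 2·(-1) − 4·(-1) + 3·(-2) = -4 from the rest, must sum to zero.
n − 4 = 0, so n = 4.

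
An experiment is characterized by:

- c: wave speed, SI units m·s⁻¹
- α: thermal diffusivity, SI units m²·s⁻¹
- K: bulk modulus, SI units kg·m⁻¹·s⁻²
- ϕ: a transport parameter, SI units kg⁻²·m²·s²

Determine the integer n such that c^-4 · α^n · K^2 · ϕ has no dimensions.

2

Balance the L exponent: (2)·n from α, plus −4·(1) + 2·(-1) + (2) = -4 from the rest, must sum to zero.
2n − 4 = 0, so n = 2.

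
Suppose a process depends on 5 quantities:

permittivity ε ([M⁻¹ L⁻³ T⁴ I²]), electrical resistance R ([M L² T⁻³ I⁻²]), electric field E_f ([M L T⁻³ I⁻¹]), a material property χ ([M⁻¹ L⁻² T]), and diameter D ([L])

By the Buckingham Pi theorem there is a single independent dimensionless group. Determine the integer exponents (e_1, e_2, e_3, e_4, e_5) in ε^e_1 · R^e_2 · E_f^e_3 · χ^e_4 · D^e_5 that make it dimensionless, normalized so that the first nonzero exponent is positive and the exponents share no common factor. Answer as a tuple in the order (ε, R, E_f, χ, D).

M: e_1·(-1) + e_2·(1) + e_3·(1) + e_4·(-1) + e_5·(0) = 0
L: e_1·(-3) + e_2·(2) + e_3·(1) + e_4·(-2) + e_5·(1) = 0
T: e_1·(4) + e_2·(-3) + e_3·(-3) + e_4·(1) + e_5·(0) = 0
I: e_1·(2) + e_2·(-2) + e_3·(-1) + e_4·(0) + e_5·(0) = 0
Solving this homogeneous linear system for the smallest-integer solution (first nonzero entry positive) gives (2, 1, 2, 1, 4).

(2, 1, 2, 1, 4)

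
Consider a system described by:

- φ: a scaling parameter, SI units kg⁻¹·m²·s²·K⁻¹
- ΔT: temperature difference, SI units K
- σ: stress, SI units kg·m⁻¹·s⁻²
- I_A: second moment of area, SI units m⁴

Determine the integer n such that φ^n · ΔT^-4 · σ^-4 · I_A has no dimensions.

Balance the M exponent: (-1)·n from φ, plus −4·(0) − 4·(1) + (0) = -4 from the rest, must sum to zero.
−n − 4 = 0, so n = -4.

-4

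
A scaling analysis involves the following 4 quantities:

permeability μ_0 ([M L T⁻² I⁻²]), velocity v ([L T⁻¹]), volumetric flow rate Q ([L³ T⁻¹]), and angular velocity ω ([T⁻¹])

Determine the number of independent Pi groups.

1

There are 4 variables and 4 base dimensions (M, L, T, I).
The dimension matrix has rank 3 (less than 4: the dimension vectors are linearly dependent).
Independent dimensionless groups: 4 − 3 = 1.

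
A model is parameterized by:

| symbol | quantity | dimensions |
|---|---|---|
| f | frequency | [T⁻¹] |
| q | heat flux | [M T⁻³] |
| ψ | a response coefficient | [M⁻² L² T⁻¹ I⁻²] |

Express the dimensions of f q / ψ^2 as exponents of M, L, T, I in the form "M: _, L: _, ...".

Collect each base-dimension exponent across the product:
  M: (0) + (1) − 2·(-2) = 5
  L: (0) + (0) − 2·(2) = -4
  T: (-1) + (-3) − 2·(-1) = -2
  I: (0) + (0) − 2·(-2) = 4
So the dimensions are [M⁵ L⁻⁴ T⁻² I⁴].

M: 5, L: -4, T: -2, I: 4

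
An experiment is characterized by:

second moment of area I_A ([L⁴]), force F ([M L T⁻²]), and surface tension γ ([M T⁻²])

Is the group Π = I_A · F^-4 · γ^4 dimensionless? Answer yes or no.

Sum the exponent of each base dimension across the product:
  M: [I_A]_M − 4·[F]_M + 4·[γ]_M = (0) − 4·(1) + 4·(1) = 0
  L: [I_A]_L − 4·[F]_L + 4·[γ]_L = (4) − 4·(1) + 4·(0) = 0
  T: [I_A]_T − 4·[F]_T + 4·[γ]_T = (0) − 4·(-2) + 4·(-2) = 0
All base exponents vanish — dimensionless.

yes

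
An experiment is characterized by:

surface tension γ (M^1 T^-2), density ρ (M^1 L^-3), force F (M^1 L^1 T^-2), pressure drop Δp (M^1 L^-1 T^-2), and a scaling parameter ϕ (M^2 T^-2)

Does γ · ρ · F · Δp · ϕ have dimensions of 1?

no

Sum the exponent of each base dimension across the product:
  M: [γ]_M + [ρ]_M + [F]_M + [Δp]_M + [ϕ]_M = (1) + (1) + (1) + (1) + (2) = 6
  L: [γ]_L + [ρ]_L + [F]_L + [Δp]_L + [ϕ]_L = (0) + (-3) + (1) + (-1) + (0) = -3
  T: [γ]_T + [ρ]_T + [F]_T + [Δp]_T + [ϕ]_T = (-2) + (0) + (-2) + (-2) + (-2) = -8
Net dimensions [M⁶ L⁻³ T⁻⁸] ≠ [1] — not dimensionless.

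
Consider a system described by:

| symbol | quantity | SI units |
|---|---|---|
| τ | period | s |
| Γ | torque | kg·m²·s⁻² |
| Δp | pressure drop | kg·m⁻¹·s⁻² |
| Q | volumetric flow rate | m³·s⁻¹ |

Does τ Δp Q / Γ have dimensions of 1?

yes

Sum the exponent of each base dimension across the product:
  M: [τ]_M − [Γ]_M + [Δp]_M + [Q]_M = (0) − (1) + (1) + (0) = 0
  L: [τ]_L − [Γ]_L + [Δp]_L + [Q]_L = (0) − (2) + (-1) + (3) = 0
  T: [τ]_T − [Γ]_T + [Δp]_T + [Q]_T = (1) − (-2) + (-2) + (-1) = 0
  N: [τ]_N − [Γ]_N + [Δp]_N + [Q]_N = (0) − (0) + (0) + (0) = 0
All base exponents vanish — dimensionless.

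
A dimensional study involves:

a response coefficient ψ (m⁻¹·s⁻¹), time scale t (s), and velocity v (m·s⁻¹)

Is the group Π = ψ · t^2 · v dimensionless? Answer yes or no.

yes

Sum the exponent of each base dimension across the product:
  M: [ψ]_M + 2·[t]_M + [v]_M = (0) + 2·(0) + (0) = 0
  L: [ψ]_L + 2·[t]_L + [v]_L = (-1) + 2·(0) + (1) = 0
  T: [ψ]_T + 2·[t]_T + [v]_T = (-1) + 2·(1) + (-1) = 0
All base exponents vanish — dimensionless.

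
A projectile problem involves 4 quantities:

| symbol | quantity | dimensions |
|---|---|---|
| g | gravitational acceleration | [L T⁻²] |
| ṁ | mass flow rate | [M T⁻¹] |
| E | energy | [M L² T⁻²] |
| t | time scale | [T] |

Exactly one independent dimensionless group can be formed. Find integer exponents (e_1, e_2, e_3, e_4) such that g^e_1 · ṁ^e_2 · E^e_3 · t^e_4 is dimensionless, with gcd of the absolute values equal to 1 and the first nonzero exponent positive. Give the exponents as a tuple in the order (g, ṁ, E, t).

M: e_1·(0) + e_2·(1) + e_3·(1) + e_4·(0) = 0
L: e_1·(1) + e_2·(0) + e_3·(2) + e_4·(0) = 0
T: e_1·(-2) + e_2·(-1) + e_3·(-2) + e_4·(1) = 0
Solving this homogeneous linear system for the smallest-integer solution (first nonzero entry positive) gives (2, 1, -1, 3).

(2, 1, -1, 3)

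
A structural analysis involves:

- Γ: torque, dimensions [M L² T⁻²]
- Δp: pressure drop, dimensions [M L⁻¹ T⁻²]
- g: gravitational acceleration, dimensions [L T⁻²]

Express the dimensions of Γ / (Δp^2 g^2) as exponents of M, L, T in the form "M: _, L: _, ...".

Collect each base-dimension exponent across the product:
  M: (1) − 2·(1) − 2·(0) = -1
  L: (2) − 2·(-1) − 2·(1) = 2
  T: (-2) − 2·(-2) − 2·(-2) = 6
So the dimensions are [M⁻¹ L² T⁶].

M: -1, L: 2, T: 6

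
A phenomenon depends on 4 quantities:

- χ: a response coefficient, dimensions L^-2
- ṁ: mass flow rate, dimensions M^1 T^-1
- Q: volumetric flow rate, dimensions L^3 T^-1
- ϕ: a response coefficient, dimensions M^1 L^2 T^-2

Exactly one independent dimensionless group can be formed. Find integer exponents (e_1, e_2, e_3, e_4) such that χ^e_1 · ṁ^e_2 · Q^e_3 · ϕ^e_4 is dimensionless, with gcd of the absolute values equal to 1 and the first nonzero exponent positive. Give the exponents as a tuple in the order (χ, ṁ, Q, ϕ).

(1, 2, 2, -2)

M: e_1·(0) + e_2·(1) + e_3·(0) + e_4·(1) = 0
L: e_1·(-2) + e_2·(0) + e_3·(3) + e_4·(2) = 0
T: e_1·(0) + e_2·(-1) + e_3·(-1) + e_4·(-2) = 0
Solving this homogeneous linear system for the smallest-integer solution (first nonzero entry positive) gives (1, 2, 2, -2).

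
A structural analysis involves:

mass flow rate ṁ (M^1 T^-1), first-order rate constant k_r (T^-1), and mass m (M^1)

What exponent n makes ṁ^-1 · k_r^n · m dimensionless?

1

Balance the T exponent: (-1)·n from k_r, plus −(-1) + (0) = 1 from the rest, must sum to zero.
−n + 1 = 0, so n = 1.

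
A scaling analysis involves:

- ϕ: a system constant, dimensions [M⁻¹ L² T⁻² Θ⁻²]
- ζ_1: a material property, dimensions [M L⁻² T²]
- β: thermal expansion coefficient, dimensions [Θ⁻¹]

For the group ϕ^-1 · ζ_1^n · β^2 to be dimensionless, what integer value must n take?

Balance the M exponent: (1)·n from ζ_1, plus −(-1) + 2·(0) = 1 from the rest, must sum to zero.
n + 1 = 0, so n = -1.

-1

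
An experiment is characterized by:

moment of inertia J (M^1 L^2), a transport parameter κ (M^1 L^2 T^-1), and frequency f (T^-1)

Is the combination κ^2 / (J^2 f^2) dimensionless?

Sum the exponent of each base dimension across the product:
  M: −2·[J]_M + 2·[κ]_M − 2·[f]_M = −2·(1) + 2·(1) − 2·(0) = 0
  L: −2·[J]_L + 2·[κ]_L − 2·[f]_L = −2·(2) + 2·(2) − 2·(0) = 0
  T: −2·[J]_T + 2·[κ]_T − 2·[f]_T = −2·(0) + 2·(-1) − 2·(-1) = 0
  Θ: −2·[J]_Θ + 2·[κ]_Θ − 2·[f]_Θ = −2·(0) + 2·(0) − 2·(0) = 0
All base exponents vanish — dimensionless.

yes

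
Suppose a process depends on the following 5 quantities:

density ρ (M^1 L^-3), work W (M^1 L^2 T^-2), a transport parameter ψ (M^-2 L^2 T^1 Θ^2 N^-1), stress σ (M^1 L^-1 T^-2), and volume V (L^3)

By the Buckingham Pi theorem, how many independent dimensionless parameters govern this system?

1

There are 5 variables and 5 base dimensions (M, L, T, Θ, N).
The dimension matrix has rank 4 (less than 5: the dimension vectors are linearly dependent).
Independent dimensionless groups: 5 − 4 = 1.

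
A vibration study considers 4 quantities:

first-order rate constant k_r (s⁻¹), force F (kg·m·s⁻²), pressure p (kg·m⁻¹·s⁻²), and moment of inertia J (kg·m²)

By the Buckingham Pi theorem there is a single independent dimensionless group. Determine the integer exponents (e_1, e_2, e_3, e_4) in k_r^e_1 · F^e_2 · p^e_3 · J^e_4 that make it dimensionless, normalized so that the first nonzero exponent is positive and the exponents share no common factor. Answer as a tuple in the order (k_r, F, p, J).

M: e_1·(0) + e_2·(1) + e_3·(1) + e_4·(1) = 0
L: e_1·(0) + e_2·(1) + e_3·(-1) + e_4·(2) = 0
T: e_1·(-1) + e_2·(-2) + e_3·(-2) + e_4·(0) = 0
Solving this homogeneous linear system for the smallest-integer solution (first nonzero entry positive) gives (4, -3, 1, 2).

(4, -3, 1, 2)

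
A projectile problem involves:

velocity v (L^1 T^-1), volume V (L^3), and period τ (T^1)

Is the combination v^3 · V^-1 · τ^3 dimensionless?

yes

Sum the exponent of each base dimension across the product:
  M: 3·[v]_M − [V]_M + 3·[τ]_M = 3·(0) − (0) + 3·(0) = 0
  L: 3·[v]_L − [V]_L + 3·[τ]_L = 3·(1) − (3) + 3·(0) = 0
  T: 3·[v]_T − [V]_T + 3·[τ]_T = 3·(-1) − (0) + 3·(1) = 0
All base exponents vanish — dimensionless.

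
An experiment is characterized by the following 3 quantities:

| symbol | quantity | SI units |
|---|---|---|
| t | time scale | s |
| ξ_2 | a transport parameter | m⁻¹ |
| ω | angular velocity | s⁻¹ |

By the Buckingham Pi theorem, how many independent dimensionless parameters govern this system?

There are 3 variables and 2 base dimensions (L, T).
The dimension matrix has rank 2.
Independent dimensionless groups: 3 − 2 = 1.

1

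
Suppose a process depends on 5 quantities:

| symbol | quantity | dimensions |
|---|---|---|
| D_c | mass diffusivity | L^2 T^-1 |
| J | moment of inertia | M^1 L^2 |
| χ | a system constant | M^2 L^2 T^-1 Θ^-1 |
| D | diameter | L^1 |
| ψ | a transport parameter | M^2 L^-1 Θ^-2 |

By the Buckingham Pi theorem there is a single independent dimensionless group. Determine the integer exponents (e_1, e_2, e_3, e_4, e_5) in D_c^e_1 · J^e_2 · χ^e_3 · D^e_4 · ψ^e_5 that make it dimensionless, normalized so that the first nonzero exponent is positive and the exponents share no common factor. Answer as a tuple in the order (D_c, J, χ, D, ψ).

M: e_1·(0) + e_2·(1) + e_3·(2) + e_4·(0) + e_5·(2) = 0
L: e_1·(2) + e_2·(2) + e_3·(2) + e_4·(1) + e_5·(-1) = 0
T: e_1·(-1) + e_2·(0) + e_3·(-1) + e_4·(0) + e_5·(0) = 0
Θ: e_1·(0) + e_2·(0) + e_3·(-1) + e_4·(0) + e_5·(-2) = 0
Solving this homogeneous linear system for the smallest-integer solution (first nonzero entry positive) gives (2, 2, -2, -3, 1).

(2, 2, -2, -3, 1)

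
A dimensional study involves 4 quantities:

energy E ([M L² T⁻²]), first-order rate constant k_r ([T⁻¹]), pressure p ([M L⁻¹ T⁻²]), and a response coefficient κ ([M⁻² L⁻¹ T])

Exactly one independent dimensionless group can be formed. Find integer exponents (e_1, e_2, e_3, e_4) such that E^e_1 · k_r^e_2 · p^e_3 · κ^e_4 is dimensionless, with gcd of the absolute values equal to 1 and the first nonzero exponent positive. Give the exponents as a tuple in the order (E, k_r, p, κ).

M: e_1·(1) + e_2·(0) + e_3·(1) + e_4·(-2) = 0
L: e_1·(2) + e_2·(0) + e_3·(-1) + e_4·(-1) = 0
T: e_1·(-2) + e_2·(-1) + e_3·(-2) + e_4·(1) = 0
Solving this homogeneous linear system for the smallest-integer solution (first nonzero entry positive) gives (1, -3, 1, 1).

(1, -3, 1, 1)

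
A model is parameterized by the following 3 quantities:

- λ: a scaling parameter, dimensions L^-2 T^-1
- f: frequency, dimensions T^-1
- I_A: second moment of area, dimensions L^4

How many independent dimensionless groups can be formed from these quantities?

There are 3 variables and 2 base dimensions (L, T).
The dimension matrix has rank 2.
Independent dimensionless groups: 3 − 2 = 1.

1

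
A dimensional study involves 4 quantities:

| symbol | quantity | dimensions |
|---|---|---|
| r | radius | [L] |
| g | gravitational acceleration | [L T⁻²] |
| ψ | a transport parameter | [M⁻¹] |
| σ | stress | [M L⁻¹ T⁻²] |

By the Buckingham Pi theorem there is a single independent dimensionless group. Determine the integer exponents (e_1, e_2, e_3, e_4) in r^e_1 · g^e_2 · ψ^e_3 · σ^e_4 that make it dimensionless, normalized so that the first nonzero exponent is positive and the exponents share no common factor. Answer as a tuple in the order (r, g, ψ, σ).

M: e_1·(0) + e_2·(0) + e_3·(-1) + e_4·(1) = 0
L: e_1·(1) + e_2·(1) + e_3·(0) + e_4·(-1) = 0
T: e_1·(0) + e_2·(-2) + e_3·(0) + e_4·(-2) = 0
Solving this homogeneous linear system for the smallest-integer solution (first nonzero entry positive) gives (2, -1, 1, 1).

(2, -1, 1, 1)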